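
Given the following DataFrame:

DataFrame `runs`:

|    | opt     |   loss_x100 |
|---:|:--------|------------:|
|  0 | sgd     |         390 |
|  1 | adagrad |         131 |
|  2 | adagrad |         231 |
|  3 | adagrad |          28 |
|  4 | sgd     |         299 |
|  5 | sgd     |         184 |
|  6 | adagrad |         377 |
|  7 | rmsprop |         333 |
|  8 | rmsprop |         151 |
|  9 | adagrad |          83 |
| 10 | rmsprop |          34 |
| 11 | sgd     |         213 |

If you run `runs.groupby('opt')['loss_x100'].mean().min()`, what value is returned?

group by opt, mean of loss_x100:
opt
adagrad    170.000000
rmsprop    172.666667
sgd        271.500000
Name: loss_x100, dtype: float64
The min of the resulting series is 170.0.

170.0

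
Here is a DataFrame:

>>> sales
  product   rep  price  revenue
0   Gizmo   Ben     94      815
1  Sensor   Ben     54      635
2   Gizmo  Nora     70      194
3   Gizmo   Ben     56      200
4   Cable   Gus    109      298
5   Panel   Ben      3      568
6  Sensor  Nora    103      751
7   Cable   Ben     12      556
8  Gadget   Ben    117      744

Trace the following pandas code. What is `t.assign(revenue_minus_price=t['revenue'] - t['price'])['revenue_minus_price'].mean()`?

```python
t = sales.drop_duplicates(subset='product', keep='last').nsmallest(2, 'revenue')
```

drop duplicate product (keep=last):
  product   rep  price  revenue
3   Gizmo   Ben     56      200
5   Panel   Ben      3      568
6  Sensor  Nora    103      751
7   Cable   Ben     12      556
8  Gadget   Ben    117      744
take 2 rows with smallest revenue:
  product  rep  price  revenue
3   Gizmo  Ben     56      200
7   Cable  Ben     12      556
add column revenue_minus_price = t['revenue'] - t['price']:
  product  rep  price  revenue  revenue_minus_price
3   Gizmo  Ben     56      200                  144
7   Cable  Ben     12      556                  544
Reading off the mean of column 'revenue_minus_price', we get 344.0.

344.0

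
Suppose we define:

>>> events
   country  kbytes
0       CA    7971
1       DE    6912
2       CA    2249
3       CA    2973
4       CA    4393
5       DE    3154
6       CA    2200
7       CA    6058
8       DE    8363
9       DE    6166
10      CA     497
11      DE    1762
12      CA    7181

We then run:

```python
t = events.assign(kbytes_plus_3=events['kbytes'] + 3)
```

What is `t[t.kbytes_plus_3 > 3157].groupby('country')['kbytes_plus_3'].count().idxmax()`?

add column kbytes_plus_3 = events['kbytes'] + 3:
   country  kbytes  kbytes_plus_3
0       CA    7971           7974
1       DE    6912           6915
2       CA    2249           2252
3       CA    2973           2976
4       CA    4393           4396
5       DE    3154           3157
6       CA    2200           2203
7       CA    6058           6061
8       DE    8363           8366
9       DE    6166           6169
10      CA     497            500
11      DE    1762           1765
12      CA    7181           7184
filter rows where kbytes_plus_3 > 3157:
   country  kbytes  kbytes_plus_3
0       CA    7971           7974
1       DE    6912           6915
4       CA    4393           4396
7       CA    6058           6061
8       DE    8363           8366
9       DE    6166           6169
12      CA    7181           7184
group by country, count of kbytes_plus_3:
country
CA    4
DE    3
Name: kbytes_plus_3, dtype: int64
Taking the label with the largest value gives CA.

CA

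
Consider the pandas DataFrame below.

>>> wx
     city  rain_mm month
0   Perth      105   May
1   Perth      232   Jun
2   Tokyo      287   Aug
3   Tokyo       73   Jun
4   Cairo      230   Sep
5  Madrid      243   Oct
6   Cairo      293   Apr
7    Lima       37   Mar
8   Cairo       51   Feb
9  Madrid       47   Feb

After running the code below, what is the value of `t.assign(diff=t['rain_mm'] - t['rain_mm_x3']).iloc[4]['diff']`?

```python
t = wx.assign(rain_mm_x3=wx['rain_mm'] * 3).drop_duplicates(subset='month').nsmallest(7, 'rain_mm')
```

-464

add column rain_mm_x3 = wx['rain_mm'] * 3:
     city  rain_mm month  rain_mm_x3
0   Perth      105   May         315
1   Perth      232   Jun         696
2   Tokyo      287   Aug         861
3   Tokyo       73   Jun         219
4   Cairo      230   Sep         690
5  Madrid      243   Oct         729
6   Cairo      293   Apr         879
7    Lima       37   Mar         111
8   Cairo       51   Feb         153
9  Madrid       47   Feb         141
drop duplicate month (keep=first):
     city  rain_mm month  rain_mm_x3
0   Perth      105   May         315
1   Perth      232   Jun         696
2   Tokyo      287   Aug         861
4   Cairo      230   Sep         690
5  Madrid      243   Oct         729
6   Cairo      293   Apr         879
7    Lima       37   Mar         111
8   Cairo       51   Feb         153
take 7 rows with smallest rain_mm:
     city  rain_mm month  rain_mm_x3
7    Lima       37   Mar         111
8   Cairo       51   Feb         153
0   Perth      105   May         315
4   Cairo      230   Sep         690
1   Perth      232   Jun         696
5  Madrid      243   Oct         729
2   Tokyo      287   Aug         861
add column diff = t['rain_mm'] - t['rain_mm_x3']:
     city  rain_mm month  rain_mm_x3  diff
7    Lima       37   Mar         111   -74
8   Cairo       51   Feb         153  -102
0   Perth      105   May         315  -210
4   Cairo      230   Sep         690  -460
1   Perth      232   Jun         696  -464
5  Madrid      243   Oct         729  -486
2   Tokyo      287   Aug         861  -574
The value at position 4, column 'diff' is -464.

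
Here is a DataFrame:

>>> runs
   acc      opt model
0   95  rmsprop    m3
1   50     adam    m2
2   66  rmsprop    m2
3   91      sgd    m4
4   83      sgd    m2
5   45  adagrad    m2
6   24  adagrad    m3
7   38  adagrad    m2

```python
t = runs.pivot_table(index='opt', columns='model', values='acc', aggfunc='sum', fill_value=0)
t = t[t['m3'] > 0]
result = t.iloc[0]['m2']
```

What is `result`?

83

pivot: rows=opt, cols=model, sum(acc):
model    m2  m3  m4
opt                
adagrad  83  24   0
adam     50   0   0
rmsprop  66  95   0
sgd      83   0  91
filter rows where m3 > 0:
model    m2  m3  m4
opt                
adagrad  83  24   0
rmsprop  66  95   0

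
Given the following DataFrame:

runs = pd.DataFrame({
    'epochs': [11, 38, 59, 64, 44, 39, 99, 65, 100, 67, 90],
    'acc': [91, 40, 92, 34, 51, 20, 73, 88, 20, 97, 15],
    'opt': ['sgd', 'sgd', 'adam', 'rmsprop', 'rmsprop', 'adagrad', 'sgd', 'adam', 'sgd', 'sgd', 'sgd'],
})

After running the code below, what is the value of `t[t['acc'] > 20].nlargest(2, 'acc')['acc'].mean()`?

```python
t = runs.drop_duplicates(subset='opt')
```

91.5

drop duplicate opt (keep=first):
   epochs  acc      opt
0      11   91      sgd
2      59   92     adam
3      64   34  rmsprop
5      39   20  adagrad
filter rows where acc > 20:
   epochs  acc      opt
0      11   91      sgd
2      59   92     adam
3      64   34  rmsprop
take 2 rows with largest acc:
   epochs  acc   opt
2      59   92  adam
0      11   91   sgd
Hence 91.5.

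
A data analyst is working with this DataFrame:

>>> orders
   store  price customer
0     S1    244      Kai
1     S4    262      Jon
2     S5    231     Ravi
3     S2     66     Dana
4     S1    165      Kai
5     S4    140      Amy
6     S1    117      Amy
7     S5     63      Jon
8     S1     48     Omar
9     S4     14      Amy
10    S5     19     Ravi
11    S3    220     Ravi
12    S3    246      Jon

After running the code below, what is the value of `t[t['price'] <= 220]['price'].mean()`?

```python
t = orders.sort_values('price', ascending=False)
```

sort by price descending:
   store  price customer
1     S4    262      Jon
12    S3    246      Jon
0     S1    244      Kai
2     S5    231     Ravi
11    S3    220     Ravi
4     S1    165      Kai
5     S4    140      Amy
6     S1    117      Amy
3     S2     66     Dana
7     S5     63      Jon
8     S1     48     Omar
10    S5     19     Ravi
9     S4     14      Amy
filter rows where price <= 220:
   store  price customer
11    S3    220     Ravi
4     S1    165      Kai
5     S4    140      Amy
6     S1    117      Amy
3     S2     66     Dana
7     S5     63      Jon
8     S1     48     Omar
10    S5     19     Ravi
9     S4     14      Amy
Finally, mean of column 'price' = 94.6666666667.

94.6666666667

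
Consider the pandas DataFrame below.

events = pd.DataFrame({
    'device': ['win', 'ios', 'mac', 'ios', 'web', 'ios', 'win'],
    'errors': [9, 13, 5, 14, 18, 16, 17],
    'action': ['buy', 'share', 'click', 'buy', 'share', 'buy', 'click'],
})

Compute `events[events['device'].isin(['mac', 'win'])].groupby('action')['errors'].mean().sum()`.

20.0

filter rows where device in ['mac', 'win']:
  device  errors action
0    win       9    buy
2    mac       5  click
6    win      17  click
group by action, mean of errors:
action
buy       9.0
click    11.0
Name: errors, dtype: float64
Reading off the sum of the resulting series, we get 20.0.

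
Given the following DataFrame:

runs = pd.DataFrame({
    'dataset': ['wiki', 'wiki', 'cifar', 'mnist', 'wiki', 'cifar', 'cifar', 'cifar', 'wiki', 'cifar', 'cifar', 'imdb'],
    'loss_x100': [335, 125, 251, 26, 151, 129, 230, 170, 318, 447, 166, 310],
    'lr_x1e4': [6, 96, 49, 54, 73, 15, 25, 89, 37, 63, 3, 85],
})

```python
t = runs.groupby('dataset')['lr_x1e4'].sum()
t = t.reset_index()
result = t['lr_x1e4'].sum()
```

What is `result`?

group by dataset, sum of lr_x1e4:
dataset
cifar    244
imdb      85
mnist     54
wiki     212
Name: lr_x1e4, dtype: int64
reset_index():
  dataset  lr_x1e4
0   cifar      244
1    imdb       85
2   mnist       54
3    wiki      212

595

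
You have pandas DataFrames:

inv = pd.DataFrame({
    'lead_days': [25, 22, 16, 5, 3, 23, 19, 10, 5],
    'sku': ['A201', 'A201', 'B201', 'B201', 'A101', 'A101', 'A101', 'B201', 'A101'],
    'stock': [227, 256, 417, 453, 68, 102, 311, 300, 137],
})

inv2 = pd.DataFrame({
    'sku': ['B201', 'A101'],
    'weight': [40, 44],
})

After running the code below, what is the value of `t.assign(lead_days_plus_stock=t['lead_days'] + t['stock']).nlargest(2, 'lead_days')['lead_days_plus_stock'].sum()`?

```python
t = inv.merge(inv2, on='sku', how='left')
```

377

merge on 'sku' (how='left') → 9 rows:
   lead_days   sku  stock  weight
0         25  A201    227     NaN
1         22  A201    256     NaN
2         16  B201    417    40.0
3          5  B201    453    40.0
4          3  A101     68    44.0
5         23  A101    102    44.0
6         19  A101    311    44.0
7         10  B201    300    40.0
8          5  A101    137    44.0
add column lead_days_plus_stock = t['lead_days'] + t['stock']:
   lead_days   sku  stock  weight  lead_days_plus_stock
0         25  A201    227     NaN                   252
1         22  A201    256     NaN                   278
2         16  B201    417    40.0                   433
3          5  B201    453    40.0                   458
4          3  A101     68    44.0                    71
5         23  A101    102    44.0                   125
6         19  A101    311    44.0                   330
7         10  B201    300    40.0                   310
8          5  A101    137    44.0                   142
take 2 rows with largest lead_days:
   lead_days   sku  stock  weight  lead_days_plus_stock
0         25  A201    227     NaN                   252
5         23  A101    102    44.0                   125
Then the sum of column 'lead_days_plus_stock': 377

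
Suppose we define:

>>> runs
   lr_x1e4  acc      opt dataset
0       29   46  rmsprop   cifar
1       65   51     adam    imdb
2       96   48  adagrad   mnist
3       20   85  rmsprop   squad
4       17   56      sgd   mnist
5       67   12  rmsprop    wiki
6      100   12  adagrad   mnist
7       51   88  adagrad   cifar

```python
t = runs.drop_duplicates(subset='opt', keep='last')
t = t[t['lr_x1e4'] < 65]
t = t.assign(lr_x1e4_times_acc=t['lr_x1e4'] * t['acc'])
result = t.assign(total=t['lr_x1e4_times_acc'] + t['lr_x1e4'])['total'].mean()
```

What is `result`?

drop duplicate opt (keep=last):
   lr_x1e4  acc      opt dataset
1       65   51     adam    imdb
4       17   56      sgd   mnist
5       67   12  rmsprop    wiki
7       51   88  adagrad   cifar
filter rows where lr_x1e4 < 65:
   lr_x1e4  acc      opt dataset
4       17   56      sgd   mnist
7       51   88  adagrad   cifar
add column lr_x1e4_times_acc = t['lr_x1e4'] * t['acc']:
   lr_x1e4  acc      opt dataset  lr_x1e4_times_acc
4       17   56      sgd   mnist                952
7       51   88  adagrad   cifar               4488
add column total = t['lr_x1e4_times_acc'] + t['lr_x1e4']:
   lr_x1e4  acc      opt dataset  lr_x1e4_times_acc  total
4       17   56      sgd   mnist                952    969
7       51   88  adagrad   cifar               4488   4539

2754.0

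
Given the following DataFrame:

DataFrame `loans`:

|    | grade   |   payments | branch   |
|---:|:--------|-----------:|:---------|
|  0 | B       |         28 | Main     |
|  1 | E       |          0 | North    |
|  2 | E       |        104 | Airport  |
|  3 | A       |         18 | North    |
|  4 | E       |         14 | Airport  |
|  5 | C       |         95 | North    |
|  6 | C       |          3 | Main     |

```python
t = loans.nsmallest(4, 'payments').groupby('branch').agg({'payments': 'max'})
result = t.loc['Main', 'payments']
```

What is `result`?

3

take 4 rows with smallest payments:
  grade  payments   branch
1     E         0    North
6     C         3     Main
4     E        14  Airport
3     A        18    North
group by branch, max of payments:
         payments
branch           
Airport        14
Main            3
North          18
Reading off the value at row 'Main', column 'payments', we get 3.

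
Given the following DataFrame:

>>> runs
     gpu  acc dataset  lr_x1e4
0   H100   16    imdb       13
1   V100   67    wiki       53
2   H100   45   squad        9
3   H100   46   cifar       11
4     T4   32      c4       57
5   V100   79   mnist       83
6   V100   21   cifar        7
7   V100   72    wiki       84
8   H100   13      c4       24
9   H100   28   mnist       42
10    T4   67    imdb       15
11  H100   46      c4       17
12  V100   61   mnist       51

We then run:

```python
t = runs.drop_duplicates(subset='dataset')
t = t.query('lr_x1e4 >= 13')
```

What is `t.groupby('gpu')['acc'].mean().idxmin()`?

drop duplicate dataset (keep=first):
    gpu  acc dataset  lr_x1e4
0  H100   16    imdb       13
1  V100   67    wiki       53
2  H100   45   squad        9
3  H100   46   cifar       11
4    T4   32      c4       57
5  V100   79   mnist       83
filter rows where lr_x1e4 >= 13:
    gpu  acc dataset  lr_x1e4
0  H100   16    imdb       13
1  V100   67    wiki       53
4    T4   32      c4       57
5  V100   79   mnist       83
group by gpu, mean of acc:
gpu
H100    16.0
T4      32.0
V100    73.0
Name: acc, dtype: float64

H100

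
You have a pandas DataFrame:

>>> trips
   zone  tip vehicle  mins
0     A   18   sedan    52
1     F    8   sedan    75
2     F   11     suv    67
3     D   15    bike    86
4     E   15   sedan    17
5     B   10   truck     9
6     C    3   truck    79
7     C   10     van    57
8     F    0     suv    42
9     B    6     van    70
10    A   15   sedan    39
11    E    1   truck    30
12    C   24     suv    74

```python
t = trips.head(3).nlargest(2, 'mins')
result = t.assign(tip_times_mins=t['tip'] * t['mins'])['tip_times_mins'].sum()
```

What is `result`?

1337

take first 3 rows:
  zone  tip vehicle  mins
0    A   18   sedan    52
1    F    8   sedan    75
2    F   11     suv    67
take 2 rows with largest mins:
  zone  tip vehicle  mins
1    F    8   sedan    75
2    F   11     suv    67
add column tip_times_mins = t['tip'] * t['mins']:
  zone  tip vehicle  mins  tip_times_mins
1    F    8   sedan    75             600
2    F   11     suv    67             737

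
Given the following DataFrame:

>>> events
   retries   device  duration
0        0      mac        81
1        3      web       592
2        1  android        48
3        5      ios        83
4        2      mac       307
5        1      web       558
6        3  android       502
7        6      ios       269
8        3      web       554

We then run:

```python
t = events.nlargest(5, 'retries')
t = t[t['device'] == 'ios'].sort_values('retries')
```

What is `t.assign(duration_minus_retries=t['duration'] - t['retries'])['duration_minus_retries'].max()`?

263

take 5 rows with largest retries:
   retries   device  duration
7        6      ios       269
3        5      ios        83
1        3      web       592
6        3  android       502
8        3      web       554
filter rows where device == 'ios':
   retries device  duration
7        6    ios       269
3        5    ios        83
sort by retries:
   retries device  duration
3        5    ios        83
7        6    ios       269
add column duration_minus_retries = t['duration'] - t['retries']:
   retries device  duration  duration_minus_retries
3        5    ios        83                      78
7        6    ios       269                     263
Then the max of column 'duration_minus_retries': 263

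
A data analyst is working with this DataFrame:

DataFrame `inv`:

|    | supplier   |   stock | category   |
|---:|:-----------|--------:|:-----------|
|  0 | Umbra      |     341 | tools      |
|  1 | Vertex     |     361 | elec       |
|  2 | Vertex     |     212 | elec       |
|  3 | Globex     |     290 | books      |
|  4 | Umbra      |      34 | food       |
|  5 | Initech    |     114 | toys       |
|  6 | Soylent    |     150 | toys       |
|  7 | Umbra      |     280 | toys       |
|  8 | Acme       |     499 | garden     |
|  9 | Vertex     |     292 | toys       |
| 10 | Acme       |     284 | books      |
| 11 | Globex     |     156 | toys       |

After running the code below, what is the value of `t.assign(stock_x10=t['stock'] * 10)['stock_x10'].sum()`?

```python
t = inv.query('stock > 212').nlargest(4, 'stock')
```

14930

filter rows where stock > 212:
   supplier  stock category
0     Umbra    341    tools
1    Vertex    361     elec
3    Globex    290    books
7     Umbra    280     toys
8      Acme    499   garden
9    Vertex    292     toys
10     Acme    284    books
take 4 rows with largest stock:
  supplier  stock category
8     Acme    499   garden
1   Vertex    361     elec
0    Umbra    341    tools
9   Vertex    292     toys
add column stock_x10 = t['stock'] * 10:
  supplier  stock category  stock_x10
8     Acme    499   garden       4990
1   Vertex    361     elec       3610
0    Umbra    341    tools       3410
9   Vertex    292     toys       2920
Finally, sum of column 'stock_x10' = 14930.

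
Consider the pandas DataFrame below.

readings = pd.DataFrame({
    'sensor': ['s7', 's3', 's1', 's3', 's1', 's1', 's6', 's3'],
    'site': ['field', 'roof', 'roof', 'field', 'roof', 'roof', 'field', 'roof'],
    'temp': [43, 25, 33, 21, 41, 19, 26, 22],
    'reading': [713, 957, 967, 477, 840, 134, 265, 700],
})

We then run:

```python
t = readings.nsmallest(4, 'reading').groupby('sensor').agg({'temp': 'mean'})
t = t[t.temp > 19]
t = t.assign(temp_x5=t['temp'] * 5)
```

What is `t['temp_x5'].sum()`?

take 4 rows with smallest reading:
  sensor   site  temp  reading
5     s1   roof    19      134
6     s6  field    26      265
3     s3  field    21      477
7     s3   roof    22      700
group by sensor, mean of temp:
        temp
sensor      
s1      19.0
s3      21.5
s6      26.0
filter rows where temp > 19:
        temp
sensor      
s3      21.5
s6      26.0
add column temp_x5 = t['temp'] * 5:
        temp  temp_x5
sensor               
s3      21.5    107.5
s6      26.0    130.0
So sum() = 237.5.

237.5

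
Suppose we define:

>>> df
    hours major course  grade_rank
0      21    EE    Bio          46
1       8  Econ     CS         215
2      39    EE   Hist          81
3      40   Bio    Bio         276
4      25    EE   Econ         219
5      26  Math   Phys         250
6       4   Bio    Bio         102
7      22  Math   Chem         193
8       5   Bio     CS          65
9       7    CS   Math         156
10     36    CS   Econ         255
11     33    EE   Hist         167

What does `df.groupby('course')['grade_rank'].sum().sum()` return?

2025

group by course, sum of grade_rank:
course
Bio     424
CS      280
Chem    193
Econ    474
Hist    248
Math    156
Phys    250
Name: grade_rank, dtype: int64
sum of the resulting series → 2025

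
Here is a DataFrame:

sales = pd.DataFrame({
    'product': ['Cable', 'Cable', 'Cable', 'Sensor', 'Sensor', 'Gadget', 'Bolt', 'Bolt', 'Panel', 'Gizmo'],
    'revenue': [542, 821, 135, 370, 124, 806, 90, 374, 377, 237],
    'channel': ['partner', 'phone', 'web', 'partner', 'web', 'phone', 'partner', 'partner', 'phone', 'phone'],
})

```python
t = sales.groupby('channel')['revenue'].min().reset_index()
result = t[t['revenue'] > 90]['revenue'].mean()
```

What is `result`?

group by channel, min of revenue:
channel
partner     90
phone      237
web        124
Name: revenue, dtype: int64
reset_index():
   channel  revenue
0  partner       90
1    phone      237
2      web      124
filter rows where revenue > 90:
  channel  revenue
1   phone      237
2     web      124

180.5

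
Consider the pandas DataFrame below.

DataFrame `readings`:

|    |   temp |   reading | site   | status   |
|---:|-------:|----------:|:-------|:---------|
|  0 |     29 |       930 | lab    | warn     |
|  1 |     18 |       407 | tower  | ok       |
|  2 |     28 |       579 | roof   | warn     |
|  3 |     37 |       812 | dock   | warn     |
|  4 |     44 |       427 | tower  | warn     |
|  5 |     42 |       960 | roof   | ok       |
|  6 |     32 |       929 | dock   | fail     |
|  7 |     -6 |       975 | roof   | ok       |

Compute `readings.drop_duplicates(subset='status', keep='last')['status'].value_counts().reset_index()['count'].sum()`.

drop duplicate status (keep=last):
   temp  reading   site status
4    44      427  tower   warn
6    32      929   dock   fail
7    -6      975   roof     ok
value_counts of status:
status
warn    1
fail    1
ok      1
Name: count, dtype: int64
reset_index():
  status  count
0   warn      1
1   fail      1
2     ok      1
Hence 3.

3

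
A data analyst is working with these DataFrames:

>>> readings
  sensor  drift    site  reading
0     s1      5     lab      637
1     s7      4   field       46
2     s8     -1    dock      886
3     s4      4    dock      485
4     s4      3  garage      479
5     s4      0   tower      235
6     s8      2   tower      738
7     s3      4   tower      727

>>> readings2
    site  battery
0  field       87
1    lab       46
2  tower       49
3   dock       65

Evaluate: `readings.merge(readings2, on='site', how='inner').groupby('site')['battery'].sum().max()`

147

merge on 'site' (how='inner') → 7 rows:
  sensor  drift   site  reading  battery
0     s1      5    lab      637       46
1     s7      4  field       46       87
2     s8     -1   dock      886       65
3     s4      4   dock      485       65
4     s4      0  tower      235       49
5     s8      2  tower      738       49
6     s3      4  tower      727       49
group by site, sum of battery:
site
dock     130
field     87
lab       46
tower    147
Name: battery, dtype: int64
Hence 147.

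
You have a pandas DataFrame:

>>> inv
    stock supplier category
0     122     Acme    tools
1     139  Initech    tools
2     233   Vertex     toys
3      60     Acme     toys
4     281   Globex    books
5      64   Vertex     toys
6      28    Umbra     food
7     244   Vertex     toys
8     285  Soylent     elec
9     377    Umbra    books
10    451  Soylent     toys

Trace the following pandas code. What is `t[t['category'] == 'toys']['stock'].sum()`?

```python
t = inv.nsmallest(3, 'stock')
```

124

take 3 rows with smallest stock:
   stock supplier category
6     28    Umbra     food
3     60     Acme     toys
5     64   Vertex     toys
filter rows where category == 'toys':
   stock supplier category
3     60     Acme     toys
5     64   Vertex     toys
The sum of column 'stock' is 124.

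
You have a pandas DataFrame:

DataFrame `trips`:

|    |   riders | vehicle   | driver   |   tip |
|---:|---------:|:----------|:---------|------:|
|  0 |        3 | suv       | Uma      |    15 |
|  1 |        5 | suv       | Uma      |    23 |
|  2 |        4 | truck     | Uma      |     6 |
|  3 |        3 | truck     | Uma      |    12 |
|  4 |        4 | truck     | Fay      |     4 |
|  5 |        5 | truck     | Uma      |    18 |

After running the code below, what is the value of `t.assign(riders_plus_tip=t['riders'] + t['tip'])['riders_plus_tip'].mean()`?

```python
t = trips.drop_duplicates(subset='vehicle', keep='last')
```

25.5

drop duplicate vehicle (keep=last):
   riders vehicle driver  tip
1       5     suv    Uma   23
5       5   truck    Uma   18
add column riders_plus_tip = t['riders'] + t['tip']:
   riders vehicle driver  tip  riders_plus_tip
1       5     suv    Uma   23               28
5       5   truck    Uma   18               23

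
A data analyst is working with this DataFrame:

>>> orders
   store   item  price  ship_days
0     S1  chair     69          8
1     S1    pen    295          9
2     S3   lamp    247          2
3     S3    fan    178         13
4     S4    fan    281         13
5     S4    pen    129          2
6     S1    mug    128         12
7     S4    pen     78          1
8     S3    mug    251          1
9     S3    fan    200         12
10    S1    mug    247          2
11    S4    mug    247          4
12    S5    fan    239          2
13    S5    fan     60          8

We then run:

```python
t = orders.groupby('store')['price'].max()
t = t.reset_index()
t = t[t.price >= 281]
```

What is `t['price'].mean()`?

288.0

group by store, max of price:
store
S1    295
S3    251
S4    281
S5    239
Name: price, dtype: int64
reset_index():
  store  price
0    S1    295
1    S3    251
2    S4    281
3    S5    239
filter rows where price >= 281:
  store  price
0    S1    295
2    S4    281
Reading off the mean of column 'price', we get 288.0.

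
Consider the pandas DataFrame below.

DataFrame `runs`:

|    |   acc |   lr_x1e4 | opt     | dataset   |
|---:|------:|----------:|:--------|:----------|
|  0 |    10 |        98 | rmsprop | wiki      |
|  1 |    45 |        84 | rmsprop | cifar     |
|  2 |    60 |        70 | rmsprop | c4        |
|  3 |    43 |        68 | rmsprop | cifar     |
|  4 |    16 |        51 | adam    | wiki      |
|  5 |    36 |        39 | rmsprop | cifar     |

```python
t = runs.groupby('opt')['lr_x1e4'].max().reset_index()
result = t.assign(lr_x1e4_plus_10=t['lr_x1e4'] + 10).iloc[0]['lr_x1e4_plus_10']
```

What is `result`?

group by opt, max of lr_x1e4:
opt
adam       51
rmsprop    98
Name: lr_x1e4, dtype: int64
reset_index():
       opt  lr_x1e4
0     adam       51
1  rmsprop       98
add column lr_x1e4_plus_10 = t['lr_x1e4'] + 10:
       opt  lr_x1e4  lr_x1e4_plus_10
0     adam       51               61
1  rmsprop       98              108
value at position 0, column 'lr_x1e4_plus_10' → 61

61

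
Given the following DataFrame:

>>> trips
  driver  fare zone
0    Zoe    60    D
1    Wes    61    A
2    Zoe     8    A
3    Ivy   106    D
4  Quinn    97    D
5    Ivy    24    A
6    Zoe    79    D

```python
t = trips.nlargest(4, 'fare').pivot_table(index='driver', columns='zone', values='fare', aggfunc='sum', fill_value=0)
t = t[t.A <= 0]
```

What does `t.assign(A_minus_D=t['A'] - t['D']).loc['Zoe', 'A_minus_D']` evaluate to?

take 4 rows with largest fare:
  driver  fare zone
3    Ivy   106    D
4  Quinn    97    D
6    Zoe    79    D
1    Wes    61    A
pivot: rows=driver, cols=zone, sum(fare):
zone     A    D
driver         
Ivy      0  106
Quinn    0   97
Wes     61    0
Zoe      0   79
filter rows where A <= 0:
zone    A    D
driver        
Ivy     0  106
Quinn   0   97
Zoe     0   79
add column A_minus_D = t['A'] - t['D']:
zone    A    D  A_minus_D
driver                   
Ivy     0  106       -106
Quinn   0   97        -97
Zoe     0   79        -79
Then the value at row 'Zoe', column 'A_minus_D': -79

-79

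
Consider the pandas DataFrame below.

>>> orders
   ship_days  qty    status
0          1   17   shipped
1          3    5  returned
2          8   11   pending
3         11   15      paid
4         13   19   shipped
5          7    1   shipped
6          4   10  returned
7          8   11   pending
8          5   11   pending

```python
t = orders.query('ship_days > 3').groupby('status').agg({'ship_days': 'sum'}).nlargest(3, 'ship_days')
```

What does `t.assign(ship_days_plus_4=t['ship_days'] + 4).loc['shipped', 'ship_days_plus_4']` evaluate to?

filter rows where ship_days > 3:
   ship_days  qty    status
2          8   11   pending
3         11   15      paid
4         13   19   shipped
5          7    1   shipped
6          4   10  returned
7          8   11   pending
8          5   11   pending
group by status, sum of ship_days:
          ship_days
status             
paid             11
pending          21
returned          4
shipped          20
take 3 rows with largest ship_days:
         ship_days
status            
pending         21
shipped         20
paid            11
add column ship_days_plus_4 = t['ship_days'] + 4:
         ship_days  ship_days_plus_4
status                              
pending         21                25
shipped         20                24
paid            11                15
Then the value at row 'shipped', column 'ship_days_plus_4': 24

24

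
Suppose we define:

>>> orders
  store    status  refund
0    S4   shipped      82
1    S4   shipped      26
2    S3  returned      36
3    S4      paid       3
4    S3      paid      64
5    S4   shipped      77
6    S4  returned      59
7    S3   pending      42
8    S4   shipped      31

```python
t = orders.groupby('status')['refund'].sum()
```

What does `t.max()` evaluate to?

group by status, sum of refund:
status
paid         67
pending      42
returned     95
shipped     216
Name: refund, dtype: int64
Then the max of the resulting series: 216

216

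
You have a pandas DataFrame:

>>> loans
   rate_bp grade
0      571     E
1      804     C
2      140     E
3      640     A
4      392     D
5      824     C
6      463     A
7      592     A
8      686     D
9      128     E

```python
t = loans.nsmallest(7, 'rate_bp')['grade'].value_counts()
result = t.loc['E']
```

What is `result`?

3

take 7 rows with smallest rate_bp:
   rate_bp grade
9      128     E
2      140     E
4      392     D
6      463     A
0      571     E
7      592     A
3      640     A
value_counts of grade:
grade
E    3
A    3
D    1
Name: count, dtype: int64
Reading off the value at index 'E', we get 3.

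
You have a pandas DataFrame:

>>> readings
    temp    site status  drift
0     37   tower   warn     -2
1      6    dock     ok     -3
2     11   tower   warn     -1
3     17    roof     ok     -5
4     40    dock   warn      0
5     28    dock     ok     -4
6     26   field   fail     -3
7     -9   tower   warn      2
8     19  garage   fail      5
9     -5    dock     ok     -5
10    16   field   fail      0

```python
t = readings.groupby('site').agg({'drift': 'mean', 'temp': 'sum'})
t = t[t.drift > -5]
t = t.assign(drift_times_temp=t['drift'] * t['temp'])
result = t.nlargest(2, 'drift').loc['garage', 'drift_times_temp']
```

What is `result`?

group by site: mean(drift), sum(temp):
           drift  temp
site                  
dock   -3.000000    69
field  -1.500000    42
garage  5.000000    19
roof   -5.000000    17
tower  -0.333333    39
filter rows where drift > -5:
           drift  temp
site                  
dock   -3.000000    69
field  -1.500000    42
garage  5.000000    19
tower  -0.333333    39
add column drift_times_temp = t['drift'] * t['temp']:
           drift  temp  drift_times_temp
site                                    
dock   -3.000000    69            -207.0
field  -1.500000    42             -63.0
garage  5.000000    19              95.0
tower  -0.333333    39             -13.0
take 2 rows with largest drift:
           drift  temp  drift_times_temp
site                                    
garage  5.000000    19              95.0
tower  -0.333333    39             -13.0

95.0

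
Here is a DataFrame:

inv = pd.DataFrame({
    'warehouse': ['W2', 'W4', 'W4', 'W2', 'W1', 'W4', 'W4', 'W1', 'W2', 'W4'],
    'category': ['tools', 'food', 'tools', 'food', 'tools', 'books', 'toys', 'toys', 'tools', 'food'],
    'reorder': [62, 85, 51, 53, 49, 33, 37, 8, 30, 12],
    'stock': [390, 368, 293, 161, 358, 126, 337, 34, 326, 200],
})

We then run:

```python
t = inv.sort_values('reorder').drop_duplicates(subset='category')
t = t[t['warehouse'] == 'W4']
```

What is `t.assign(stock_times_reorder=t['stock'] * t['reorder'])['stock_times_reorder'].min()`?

sort by reorder:
  warehouse category  reorder  stock
7        W1     toys        8     34
9        W4     food       12    200
8        W2    tools       30    326
5        W4    books       33    126
6        W4     toys       37    337
4        W1    tools       49    358
2        W4    tools       51    293
3        W2     food       53    161
0        W2    tools       62    390
1        W4     food       85    368
drop duplicate category (keep=first):
  warehouse category  reorder  stock
7        W1     toys        8     34
9        W4     food       12    200
8        W2    tools       30    326
5        W4    books       33    126
filter rows where warehouse == 'W4':
  warehouse category  reorder  stock
9        W4     food       12    200
5        W4    books       33    126
add column stock_times_reorder = t['stock'] * t['reorder']:
  warehouse category  reorder  stock  stock_times_reorder
9        W4     food       12    200                 2400
5        W4    books       33    126                 4158
Reading off the min of column 'stock_times_reorder', we get 2400.

2400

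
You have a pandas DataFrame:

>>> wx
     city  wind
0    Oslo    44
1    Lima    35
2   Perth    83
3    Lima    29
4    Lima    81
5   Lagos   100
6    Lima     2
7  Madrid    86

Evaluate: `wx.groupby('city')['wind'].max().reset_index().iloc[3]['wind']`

44

group by city, max of wind:
city
Lagos     100
Lima       81
Madrid     86
Oslo       44
Perth      83
Name: wind, dtype: int64
reset_index():
     city  wind
0   Lagos   100
1    Lima    81
2  Madrid    86
3    Oslo    44
4   Perth    83
Finally, value at position 3, column 'wind' = 44.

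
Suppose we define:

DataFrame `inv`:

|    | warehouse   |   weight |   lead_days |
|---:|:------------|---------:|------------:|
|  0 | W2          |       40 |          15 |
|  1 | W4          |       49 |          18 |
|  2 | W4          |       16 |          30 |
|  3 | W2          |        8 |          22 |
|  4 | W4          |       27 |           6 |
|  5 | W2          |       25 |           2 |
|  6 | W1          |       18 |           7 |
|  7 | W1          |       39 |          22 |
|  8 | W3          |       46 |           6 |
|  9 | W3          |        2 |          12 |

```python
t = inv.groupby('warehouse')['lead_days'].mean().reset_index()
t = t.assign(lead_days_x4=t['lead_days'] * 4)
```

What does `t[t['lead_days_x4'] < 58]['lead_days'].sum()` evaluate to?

group by warehouse, mean of lead_days:
warehouse
W1    14.5
W2    13.0
W3     9.0
W4    18.0
Name: lead_days, dtype: float64
reset_index():
  warehouse  lead_days
0        W1       14.5
1        W2       13.0
2        W3        9.0
3        W4       18.0
add column lead_days_x4 = t['lead_days'] * 4:
  warehouse  lead_days  lead_days_x4
0        W1       14.5          58.0
1        W2       13.0          52.0
2        W3        9.0          36.0
3        W4       18.0          72.0
filter rows where lead_days_x4 < 58:
  warehouse  lead_days  lead_days_x4
1        W2       13.0          52.0
2        W3        9.0          36.0
Finally, sum of column 'lead_days' = 22.0.

22.0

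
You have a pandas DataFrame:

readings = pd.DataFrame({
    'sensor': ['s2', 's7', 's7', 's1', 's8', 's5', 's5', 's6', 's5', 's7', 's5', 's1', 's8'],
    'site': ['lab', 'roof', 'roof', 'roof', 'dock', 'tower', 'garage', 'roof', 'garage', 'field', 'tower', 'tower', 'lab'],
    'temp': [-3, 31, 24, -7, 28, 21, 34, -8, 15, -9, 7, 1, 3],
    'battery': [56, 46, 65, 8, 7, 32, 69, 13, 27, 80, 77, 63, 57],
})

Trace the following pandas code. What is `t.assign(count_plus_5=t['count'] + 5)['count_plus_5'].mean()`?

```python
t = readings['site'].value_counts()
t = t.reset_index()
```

value_counts of site:
site
roof      4
tower     3
lab       2
garage    2
dock      1
field     1
Name: count, dtype: int64
reset_index():
     site  count
0    roof      4
1   tower      3
2     lab      2
3  garage      2
4    dock      1
5   field      1
add column count_plus_5 = t['count'] + 5:
     site  count  count_plus_5
0    roof      4             9
1   tower      3             8
2     lab      2             7
3  garage      2             7
4    dock      1             6
5   field      1             6
Then the mean of column 'count_plus_5': 7.16666666667

7.16666666667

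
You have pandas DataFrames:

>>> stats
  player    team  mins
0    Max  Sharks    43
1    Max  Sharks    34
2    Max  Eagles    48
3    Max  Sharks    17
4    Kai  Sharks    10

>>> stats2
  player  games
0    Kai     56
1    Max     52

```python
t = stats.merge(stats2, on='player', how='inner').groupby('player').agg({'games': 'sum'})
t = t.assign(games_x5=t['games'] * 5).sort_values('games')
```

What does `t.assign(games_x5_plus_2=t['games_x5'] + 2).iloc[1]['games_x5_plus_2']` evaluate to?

1042

merge on 'player' (how='inner') → 5 rows:
  player    team  mins  games
0    Max  Sharks    43     52
1    Max  Sharks    34     52
2    Max  Eagles    48     52
3    Max  Sharks    17     52
4    Kai  Sharks    10     56
group by player, sum of games:
        games
player       
Kai        56
Max       208
add column games_x5 = t['games'] * 5:
        games  games_x5
player                 
Kai        56       280
Max       208      1040
sort by games:
        games  games_x5
player                 
Kai        56       280
Max       208      1040
add column games_x5_plus_2 = t['games_x5'] + 2:
        games  games_x5  games_x5_plus_2
player                                  
Kai        56       280              282
Max       208      1040             1042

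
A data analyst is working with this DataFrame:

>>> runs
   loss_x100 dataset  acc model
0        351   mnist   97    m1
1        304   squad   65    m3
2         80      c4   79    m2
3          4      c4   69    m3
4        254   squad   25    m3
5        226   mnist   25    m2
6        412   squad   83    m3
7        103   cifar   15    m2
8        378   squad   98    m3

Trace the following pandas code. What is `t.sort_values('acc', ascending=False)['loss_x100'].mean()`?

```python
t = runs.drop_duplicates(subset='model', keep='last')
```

277.333333333

drop duplicate model (keep=last):
   loss_x100 dataset  acc model
0        351   mnist   97    m1
7        103   cifar   15    m2
8        378   squad   98    m3
sort by acc descending:
   loss_x100 dataset  acc model
8        378   squad   98    m3
0        351   mnist   97    m1
7        103   cifar   15    m2
The mean of column 'loss_x100' is 277.333333333.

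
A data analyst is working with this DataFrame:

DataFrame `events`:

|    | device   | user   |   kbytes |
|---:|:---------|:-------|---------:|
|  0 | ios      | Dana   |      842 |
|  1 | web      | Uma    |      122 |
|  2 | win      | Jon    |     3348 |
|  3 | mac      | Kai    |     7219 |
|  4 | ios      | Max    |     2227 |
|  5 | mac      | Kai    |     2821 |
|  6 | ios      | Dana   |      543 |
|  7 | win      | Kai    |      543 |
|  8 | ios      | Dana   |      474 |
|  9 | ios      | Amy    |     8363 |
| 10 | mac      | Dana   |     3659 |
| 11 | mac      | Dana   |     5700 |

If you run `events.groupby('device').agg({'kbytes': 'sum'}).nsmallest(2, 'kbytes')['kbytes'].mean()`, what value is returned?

2006.5

group by device, sum of kbytes:
        kbytes
device        
ios      12449
mac      19399
web        122
win       3891
take 2 rows with smallest kbytes:
        kbytes
device        
web        122
win       3891
Finally, mean of column 'kbytes' = 2006.5.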